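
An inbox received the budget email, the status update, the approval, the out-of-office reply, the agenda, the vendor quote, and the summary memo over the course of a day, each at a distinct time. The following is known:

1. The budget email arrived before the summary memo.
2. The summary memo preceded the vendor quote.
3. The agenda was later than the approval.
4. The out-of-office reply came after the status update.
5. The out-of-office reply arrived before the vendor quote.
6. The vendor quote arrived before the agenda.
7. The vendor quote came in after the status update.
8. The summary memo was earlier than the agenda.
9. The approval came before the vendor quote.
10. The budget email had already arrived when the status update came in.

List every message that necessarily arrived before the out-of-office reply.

the budget email, the status update

Directly stated before the out-of-office reply: the status update.
The budget email reaches the out-of-office reply via the budget email → the status update → the out-of-office reply.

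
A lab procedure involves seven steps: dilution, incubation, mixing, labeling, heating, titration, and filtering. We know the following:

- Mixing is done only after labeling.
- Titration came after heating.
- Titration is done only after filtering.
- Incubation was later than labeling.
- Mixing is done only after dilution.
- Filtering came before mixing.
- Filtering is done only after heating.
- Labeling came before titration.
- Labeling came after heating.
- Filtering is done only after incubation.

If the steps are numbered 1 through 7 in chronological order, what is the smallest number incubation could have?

3

Heating and labeling must both come before incubation — 2 forced predecessors.
Nothing else is forced ahead of incubation, so its earliest slot is position 2 + 1 = 3.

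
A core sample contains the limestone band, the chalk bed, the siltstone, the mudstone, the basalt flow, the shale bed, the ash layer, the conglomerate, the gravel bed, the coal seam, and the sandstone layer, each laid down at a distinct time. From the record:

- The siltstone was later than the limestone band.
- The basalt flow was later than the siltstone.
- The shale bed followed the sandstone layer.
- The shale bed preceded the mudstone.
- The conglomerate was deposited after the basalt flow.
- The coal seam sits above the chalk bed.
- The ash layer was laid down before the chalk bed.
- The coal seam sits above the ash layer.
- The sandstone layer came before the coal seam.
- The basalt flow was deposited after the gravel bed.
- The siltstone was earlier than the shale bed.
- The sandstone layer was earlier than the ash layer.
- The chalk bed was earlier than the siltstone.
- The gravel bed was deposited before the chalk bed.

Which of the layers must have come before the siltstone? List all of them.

Directly stated before the siltstone: the chalk bed and the limestone band.
The ash layer reaches the siltstone via the ash layer → the chalk bed → the siltstone.
The gravel bed reaches the siltstone via the gravel bed → the chalk bed → the siltstone.
The sandstone layer reaches the siltstone via the sandstone layer → the ash layer → the chalk bed → the siltstone.

the ash layer, the chalk bed, the gravel bed, the limestone band, the sandstone layer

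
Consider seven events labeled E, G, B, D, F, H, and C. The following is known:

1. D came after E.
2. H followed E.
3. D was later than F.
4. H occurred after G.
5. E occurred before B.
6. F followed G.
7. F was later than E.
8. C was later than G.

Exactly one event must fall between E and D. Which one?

Tracing the constraints gives E → F → D, so F sits after E and before D.
No other event is forced both after E and before D.

F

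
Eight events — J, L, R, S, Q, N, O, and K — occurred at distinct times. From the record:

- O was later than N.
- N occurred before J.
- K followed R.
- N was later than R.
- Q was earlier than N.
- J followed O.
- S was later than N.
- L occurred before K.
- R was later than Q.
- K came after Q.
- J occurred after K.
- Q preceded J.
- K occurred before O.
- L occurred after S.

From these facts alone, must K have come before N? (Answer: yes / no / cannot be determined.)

Tracing the constraints gives N → S → L → K, so N must come before K.
That means K cannot be before N.

no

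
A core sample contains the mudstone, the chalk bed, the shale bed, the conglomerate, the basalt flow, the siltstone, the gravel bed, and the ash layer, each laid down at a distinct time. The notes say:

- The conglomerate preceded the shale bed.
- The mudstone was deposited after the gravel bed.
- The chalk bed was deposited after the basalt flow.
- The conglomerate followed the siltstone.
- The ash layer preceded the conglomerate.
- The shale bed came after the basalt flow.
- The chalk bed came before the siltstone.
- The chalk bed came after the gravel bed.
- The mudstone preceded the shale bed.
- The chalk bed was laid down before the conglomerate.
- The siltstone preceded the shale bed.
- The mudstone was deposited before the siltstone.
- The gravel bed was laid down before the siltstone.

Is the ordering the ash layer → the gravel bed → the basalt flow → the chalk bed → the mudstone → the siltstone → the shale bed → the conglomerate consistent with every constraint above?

no

The constraints require the conglomerate before the shale bed, but in the proposed sequence the shale bed appears ahead of the conglomerate. That one violation is enough.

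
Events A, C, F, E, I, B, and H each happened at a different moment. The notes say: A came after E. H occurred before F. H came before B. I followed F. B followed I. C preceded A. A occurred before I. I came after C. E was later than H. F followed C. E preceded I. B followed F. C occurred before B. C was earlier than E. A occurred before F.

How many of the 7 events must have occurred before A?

Directly stated before A: C and E.
H reaches A via H → E → A.
No chain forces I (or any of the others) ahead of A.
That's C, E, and H — 3 in all.

3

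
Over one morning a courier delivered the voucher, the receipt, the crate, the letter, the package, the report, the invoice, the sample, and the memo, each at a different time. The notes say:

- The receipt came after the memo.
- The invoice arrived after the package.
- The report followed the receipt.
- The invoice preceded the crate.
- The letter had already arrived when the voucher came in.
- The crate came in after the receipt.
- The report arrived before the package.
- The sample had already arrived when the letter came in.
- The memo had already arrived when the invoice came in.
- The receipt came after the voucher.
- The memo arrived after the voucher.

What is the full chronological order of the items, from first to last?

The constraints fix every adjacent pair, so only one ordering works:
the sample → the letter → the voucher → the memo → the receipt → the report → the package → the invoice → the crate.

the sample, the letter, the voucher, the memo, the receipt, the report, the package, the invoice, the crate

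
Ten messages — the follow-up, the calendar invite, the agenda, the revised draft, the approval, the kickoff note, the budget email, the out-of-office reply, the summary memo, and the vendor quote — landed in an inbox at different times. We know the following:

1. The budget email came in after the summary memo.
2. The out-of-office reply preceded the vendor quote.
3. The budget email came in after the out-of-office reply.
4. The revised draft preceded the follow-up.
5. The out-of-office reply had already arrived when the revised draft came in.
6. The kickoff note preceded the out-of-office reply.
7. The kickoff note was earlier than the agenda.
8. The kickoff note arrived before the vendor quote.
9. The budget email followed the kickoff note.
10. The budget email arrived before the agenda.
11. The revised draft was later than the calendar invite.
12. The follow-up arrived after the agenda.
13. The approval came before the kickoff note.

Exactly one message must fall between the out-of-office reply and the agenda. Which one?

Tracing the constraints gives the out-of-office reply → the budget email → the agenda, so the budget email sits after the out-of-office reply and before the agenda.
No other message is forced both after the out-of-office reply and before the agenda.

the budget email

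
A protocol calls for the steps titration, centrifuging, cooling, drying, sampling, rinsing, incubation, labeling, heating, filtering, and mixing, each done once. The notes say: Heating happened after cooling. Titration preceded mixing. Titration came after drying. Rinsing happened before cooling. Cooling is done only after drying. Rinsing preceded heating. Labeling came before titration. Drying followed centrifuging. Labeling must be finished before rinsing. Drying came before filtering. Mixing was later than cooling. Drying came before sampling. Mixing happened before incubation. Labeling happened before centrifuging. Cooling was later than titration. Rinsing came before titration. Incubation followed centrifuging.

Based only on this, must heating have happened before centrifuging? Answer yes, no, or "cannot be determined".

no

Tracing the constraints gives centrifuging → drying → cooling → heating, so centrifuging must come before heating.
That means heating cannot be before centrifuging.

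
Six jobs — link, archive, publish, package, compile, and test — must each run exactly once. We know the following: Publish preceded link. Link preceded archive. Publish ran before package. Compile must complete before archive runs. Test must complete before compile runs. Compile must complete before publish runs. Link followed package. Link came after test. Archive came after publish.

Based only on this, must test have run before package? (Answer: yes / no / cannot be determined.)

yes

Chain the constraints: test → compile → publish → package. Each link is directly stated, so test comes before package.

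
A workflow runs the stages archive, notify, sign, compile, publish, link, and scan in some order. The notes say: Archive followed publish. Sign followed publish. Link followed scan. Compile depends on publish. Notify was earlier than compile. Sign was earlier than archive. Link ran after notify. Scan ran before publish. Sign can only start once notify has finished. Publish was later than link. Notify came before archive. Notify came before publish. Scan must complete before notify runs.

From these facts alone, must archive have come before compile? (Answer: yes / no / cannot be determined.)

cannot be determined

No chain of stated constraints runs from archive to compile, and none runs from compile to archive either.
So the relative order of archive and compile is not fixed by the given facts.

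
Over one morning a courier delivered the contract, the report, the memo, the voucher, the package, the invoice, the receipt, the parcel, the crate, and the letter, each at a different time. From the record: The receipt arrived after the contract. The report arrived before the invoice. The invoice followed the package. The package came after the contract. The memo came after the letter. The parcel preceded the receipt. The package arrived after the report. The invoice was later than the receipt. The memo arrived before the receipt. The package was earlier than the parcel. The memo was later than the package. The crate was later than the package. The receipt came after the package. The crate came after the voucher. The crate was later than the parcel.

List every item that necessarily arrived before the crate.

Directly stated before the crate: the package, the parcel, and the voucher.
The contract reaches the crate via the contract → the package → the crate.
The report reaches the crate via the report → the package → the crate.
No chain forces the letter (or any of the others) ahead of the crate.

the contract, the package, the parcel, the report, the voucher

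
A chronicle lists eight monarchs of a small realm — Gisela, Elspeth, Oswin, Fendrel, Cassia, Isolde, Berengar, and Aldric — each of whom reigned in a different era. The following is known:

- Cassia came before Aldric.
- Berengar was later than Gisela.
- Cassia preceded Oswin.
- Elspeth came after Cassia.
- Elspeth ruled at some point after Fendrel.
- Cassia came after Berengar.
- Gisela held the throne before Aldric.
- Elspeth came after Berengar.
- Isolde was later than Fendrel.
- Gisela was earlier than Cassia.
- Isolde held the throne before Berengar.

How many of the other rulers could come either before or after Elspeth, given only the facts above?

Forced before Elspeth: Berengar, Cassia, Fendrel, Gisela, and Isolde.
That leaves Aldric and Oswin with no forced order relative to Elspeth — 2.

2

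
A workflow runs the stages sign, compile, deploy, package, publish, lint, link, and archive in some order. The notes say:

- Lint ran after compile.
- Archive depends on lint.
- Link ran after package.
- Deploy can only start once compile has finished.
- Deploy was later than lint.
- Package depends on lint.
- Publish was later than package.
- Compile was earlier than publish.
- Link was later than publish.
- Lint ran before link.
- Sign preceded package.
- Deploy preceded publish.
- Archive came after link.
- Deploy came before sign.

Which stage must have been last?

Every other stage has a chain of constraints placing it before archive, so archive is last.

archive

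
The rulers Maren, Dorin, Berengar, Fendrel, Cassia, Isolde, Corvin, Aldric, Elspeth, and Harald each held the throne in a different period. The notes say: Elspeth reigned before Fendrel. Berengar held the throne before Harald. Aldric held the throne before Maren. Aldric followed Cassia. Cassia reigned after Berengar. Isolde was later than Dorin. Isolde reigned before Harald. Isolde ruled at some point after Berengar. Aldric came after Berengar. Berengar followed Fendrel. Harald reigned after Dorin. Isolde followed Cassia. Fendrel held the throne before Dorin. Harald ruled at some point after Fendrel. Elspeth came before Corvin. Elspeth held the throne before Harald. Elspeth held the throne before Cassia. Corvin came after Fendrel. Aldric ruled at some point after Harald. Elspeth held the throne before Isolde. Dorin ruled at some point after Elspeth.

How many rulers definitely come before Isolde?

5

Directly stated before Isolde: Berengar, Cassia, Dorin, and Elspeth.
Fendrel reaches Isolde via Fendrel → Dorin → Isolde.
No chain forces Aldric (or any of the others) ahead of Isolde.
That's Berengar, Cassia, Dorin, Elspeth, and Fendrel — 5 in all.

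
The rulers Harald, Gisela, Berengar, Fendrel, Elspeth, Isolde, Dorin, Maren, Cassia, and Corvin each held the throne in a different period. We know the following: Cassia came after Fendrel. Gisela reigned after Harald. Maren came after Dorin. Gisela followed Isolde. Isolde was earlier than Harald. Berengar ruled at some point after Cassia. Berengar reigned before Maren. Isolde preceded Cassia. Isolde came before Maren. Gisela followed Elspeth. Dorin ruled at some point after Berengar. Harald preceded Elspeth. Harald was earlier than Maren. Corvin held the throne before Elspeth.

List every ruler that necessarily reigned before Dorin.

Berengar, Cassia, Fendrel, Isolde

Directly stated before Dorin: Berengar.
Cassia reaches Dorin via Cassia → Berengar → Dorin.
Fendrel reaches Dorin via Fendrel → Cassia → Berengar → Dorin.
Isolde reaches Dorin via Isolde → Cassia → Berengar → Dorin.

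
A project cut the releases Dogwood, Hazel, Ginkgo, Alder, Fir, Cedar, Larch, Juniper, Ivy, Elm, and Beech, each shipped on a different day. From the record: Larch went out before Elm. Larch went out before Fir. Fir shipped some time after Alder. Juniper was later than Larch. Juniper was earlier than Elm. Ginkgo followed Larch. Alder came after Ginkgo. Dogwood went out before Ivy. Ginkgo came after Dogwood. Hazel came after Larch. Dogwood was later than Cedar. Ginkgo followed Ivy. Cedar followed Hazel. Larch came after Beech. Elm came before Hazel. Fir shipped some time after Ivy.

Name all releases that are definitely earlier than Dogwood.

Directly stated before Dogwood: Cedar.
Beech reaches Dogwood via Beech → Larch → Hazel → Cedar → Dogwood.
Elm reaches Dogwood via Elm → Hazel → Cedar → Dogwood.
Hazel reaches Dogwood via Hazel → Cedar → Dogwood.
Likewise Juniper and Larch each reach Dogwood by chaining the stated constraints.
No chain forces Ginkgo (or any of the others) ahead of Dogwood.

Beech, Cedar, Elm, Hazel, Juniper, Larch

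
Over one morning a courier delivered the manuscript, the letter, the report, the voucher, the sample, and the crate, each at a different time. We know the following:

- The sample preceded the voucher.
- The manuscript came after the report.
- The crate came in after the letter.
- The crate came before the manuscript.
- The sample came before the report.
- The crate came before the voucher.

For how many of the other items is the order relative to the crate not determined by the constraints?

Forced before the crate: the letter; forced after the crate: the manuscript and the voucher.
That leaves the report and the sample with no forced order relative to the crate — 2.

2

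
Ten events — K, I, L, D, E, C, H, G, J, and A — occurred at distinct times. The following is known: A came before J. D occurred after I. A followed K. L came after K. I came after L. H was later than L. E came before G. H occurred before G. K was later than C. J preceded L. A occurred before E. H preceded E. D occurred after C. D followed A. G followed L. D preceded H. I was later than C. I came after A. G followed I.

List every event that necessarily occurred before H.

A, C, D, I, J, K, L

Directly stated before H: D and L.
A reaches H via A → D → H.
C reaches H via C → D → H.
I reaches H via I → D → H.
Likewise J and K each reach H by chaining the stated constraints.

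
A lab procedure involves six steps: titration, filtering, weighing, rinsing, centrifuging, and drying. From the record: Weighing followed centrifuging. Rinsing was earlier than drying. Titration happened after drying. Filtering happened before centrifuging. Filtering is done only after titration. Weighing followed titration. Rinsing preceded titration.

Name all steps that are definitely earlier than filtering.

drying, rinsing, titration

Directly stated before filtering: titration.
Drying reaches filtering via drying → titration → filtering.
Rinsing reaches filtering via rinsing → titration → filtering.
No chain forces weighing (or any of the others) ahead of filtering.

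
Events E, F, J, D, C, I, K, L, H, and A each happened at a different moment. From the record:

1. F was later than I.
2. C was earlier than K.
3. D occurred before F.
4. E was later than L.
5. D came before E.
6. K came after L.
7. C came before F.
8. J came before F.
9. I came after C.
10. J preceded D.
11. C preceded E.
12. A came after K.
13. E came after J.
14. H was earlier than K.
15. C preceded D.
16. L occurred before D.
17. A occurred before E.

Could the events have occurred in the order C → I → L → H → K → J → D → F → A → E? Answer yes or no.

Check each stated constraint against the proposed order — e.g. C is ahead of F; C is ahead of E. Every pair is in the required order; nothing is violated.

yes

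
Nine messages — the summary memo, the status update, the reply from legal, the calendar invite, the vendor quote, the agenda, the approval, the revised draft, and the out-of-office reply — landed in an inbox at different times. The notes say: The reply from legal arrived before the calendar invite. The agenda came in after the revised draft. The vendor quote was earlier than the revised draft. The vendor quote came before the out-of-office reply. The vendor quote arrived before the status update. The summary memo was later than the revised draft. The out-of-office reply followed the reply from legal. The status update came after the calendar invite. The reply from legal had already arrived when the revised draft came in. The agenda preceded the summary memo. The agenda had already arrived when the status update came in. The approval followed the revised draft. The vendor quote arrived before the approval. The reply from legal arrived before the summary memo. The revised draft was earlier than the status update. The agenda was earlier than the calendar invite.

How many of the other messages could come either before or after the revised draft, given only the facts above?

1

Forced before the revised draft: the reply from legal and the vendor quote; forced after the revised draft: the agenda, the approval, the calendar invite, the status update, and the summary memo.
That leaves the out-of-office reply with no forced order relative to the revised draft — 1.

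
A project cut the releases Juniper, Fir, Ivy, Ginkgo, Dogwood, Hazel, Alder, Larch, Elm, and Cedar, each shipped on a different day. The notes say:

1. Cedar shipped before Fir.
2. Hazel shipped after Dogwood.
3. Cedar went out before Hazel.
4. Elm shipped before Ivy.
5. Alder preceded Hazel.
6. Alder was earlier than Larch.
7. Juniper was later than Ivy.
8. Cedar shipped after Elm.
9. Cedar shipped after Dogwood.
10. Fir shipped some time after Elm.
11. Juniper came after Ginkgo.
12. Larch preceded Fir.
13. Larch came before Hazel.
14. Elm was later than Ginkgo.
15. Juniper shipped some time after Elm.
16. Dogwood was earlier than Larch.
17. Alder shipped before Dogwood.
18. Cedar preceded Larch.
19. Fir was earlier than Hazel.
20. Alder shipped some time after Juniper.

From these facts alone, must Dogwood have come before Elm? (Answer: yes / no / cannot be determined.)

Tracing the constraints gives Elm → Juniper → Alder → Dogwood, so Elm must come before Dogwood.
That means Dogwood cannot be before Elm.

no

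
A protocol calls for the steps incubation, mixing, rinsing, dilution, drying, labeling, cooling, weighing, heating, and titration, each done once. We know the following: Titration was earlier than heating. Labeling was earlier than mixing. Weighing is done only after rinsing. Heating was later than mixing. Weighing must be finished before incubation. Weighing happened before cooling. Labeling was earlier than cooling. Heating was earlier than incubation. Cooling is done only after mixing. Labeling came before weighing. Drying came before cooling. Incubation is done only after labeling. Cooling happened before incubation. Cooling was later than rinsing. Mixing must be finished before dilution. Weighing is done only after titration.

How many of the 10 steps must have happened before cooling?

Directly stated before cooling: drying, labeling, mixing, rinsing, and weighing.
Titration reaches cooling via titration → weighing → cooling.
No chain forces dilution (or any of the others) ahead of cooling.
That's drying, labeling, mixing, rinsing, titration, and weighing — 6 in all.

6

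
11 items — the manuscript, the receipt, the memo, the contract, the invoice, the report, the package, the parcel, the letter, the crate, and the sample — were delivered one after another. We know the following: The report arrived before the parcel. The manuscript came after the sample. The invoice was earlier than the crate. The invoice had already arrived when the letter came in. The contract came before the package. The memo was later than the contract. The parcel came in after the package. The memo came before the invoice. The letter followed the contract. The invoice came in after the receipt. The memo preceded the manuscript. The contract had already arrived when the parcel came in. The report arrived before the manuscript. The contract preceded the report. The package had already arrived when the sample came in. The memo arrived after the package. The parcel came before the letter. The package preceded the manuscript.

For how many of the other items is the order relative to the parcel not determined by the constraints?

Forced before the parcel: the contract, the package, and the report; forced after the parcel: the letter.
That leaves the crate, the invoice, the manuscript, the memo, the receipt, and the sample with no forced order relative to the parcel — 6.

6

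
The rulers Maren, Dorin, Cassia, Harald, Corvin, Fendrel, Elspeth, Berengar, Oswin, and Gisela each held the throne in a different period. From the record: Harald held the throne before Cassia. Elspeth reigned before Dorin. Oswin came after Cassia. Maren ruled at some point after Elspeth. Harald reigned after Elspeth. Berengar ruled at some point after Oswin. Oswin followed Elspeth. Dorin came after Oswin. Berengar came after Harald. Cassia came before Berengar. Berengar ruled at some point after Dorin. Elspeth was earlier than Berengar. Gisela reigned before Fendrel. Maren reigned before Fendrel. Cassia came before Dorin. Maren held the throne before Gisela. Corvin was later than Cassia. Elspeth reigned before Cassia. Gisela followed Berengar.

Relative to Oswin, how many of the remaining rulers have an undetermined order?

Forced before Oswin: Cassia, Elspeth, and Harald; forced after Oswin: Berengar, Dorin, Fendrel, and Gisela.
That leaves Corvin and Maren with no forced order relative to Oswin — 2.

2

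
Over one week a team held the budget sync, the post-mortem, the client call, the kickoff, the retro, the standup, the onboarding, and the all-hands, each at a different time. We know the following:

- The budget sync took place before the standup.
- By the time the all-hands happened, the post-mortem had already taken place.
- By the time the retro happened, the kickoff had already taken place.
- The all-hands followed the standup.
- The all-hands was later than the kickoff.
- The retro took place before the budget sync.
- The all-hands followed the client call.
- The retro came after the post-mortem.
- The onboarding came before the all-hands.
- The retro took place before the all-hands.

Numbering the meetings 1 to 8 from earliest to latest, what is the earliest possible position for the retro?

3

The kickoff and the post-mortem must both come before the retro — 2 forced predecessors.
Nothing else is forced ahead of the retro, so its earliest slot is position 2 + 1 = 3.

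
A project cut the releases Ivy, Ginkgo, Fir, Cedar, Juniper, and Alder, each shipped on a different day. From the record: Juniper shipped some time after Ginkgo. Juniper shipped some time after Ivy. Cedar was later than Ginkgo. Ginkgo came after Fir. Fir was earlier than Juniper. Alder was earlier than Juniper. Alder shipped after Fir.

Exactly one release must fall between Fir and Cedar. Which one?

Ginkgo

Tracing the constraints gives Fir → Ginkgo → Cedar, so Ginkgo sits after Fir and before Cedar.
No other release is forced both after Fir and before Cedar.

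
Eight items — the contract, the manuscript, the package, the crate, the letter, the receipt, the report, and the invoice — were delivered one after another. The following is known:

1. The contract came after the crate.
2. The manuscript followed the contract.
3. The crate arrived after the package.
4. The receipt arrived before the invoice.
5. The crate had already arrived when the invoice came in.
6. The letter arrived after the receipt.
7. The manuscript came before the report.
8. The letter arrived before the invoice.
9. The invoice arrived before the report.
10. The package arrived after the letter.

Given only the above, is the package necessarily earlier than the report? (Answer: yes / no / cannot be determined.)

Chain the constraints: the package → the crate → the invoice → the report. Each link is directly stated, so the package comes before the report.

yes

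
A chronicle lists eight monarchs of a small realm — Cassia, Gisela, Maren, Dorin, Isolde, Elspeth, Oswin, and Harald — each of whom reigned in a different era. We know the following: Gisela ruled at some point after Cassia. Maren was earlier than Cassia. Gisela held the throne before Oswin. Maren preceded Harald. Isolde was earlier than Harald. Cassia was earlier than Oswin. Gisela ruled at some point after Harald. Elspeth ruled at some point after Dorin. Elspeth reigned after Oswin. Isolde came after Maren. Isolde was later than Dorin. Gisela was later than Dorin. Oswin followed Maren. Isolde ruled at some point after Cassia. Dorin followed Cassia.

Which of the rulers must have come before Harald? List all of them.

Cassia, Dorin, Isolde, Maren

Directly stated before Harald: Isolde and Maren.
Cassia reaches Harald via Cassia → Isolde → Harald.
Dorin reaches Harald via Dorin → Isolde → Harald.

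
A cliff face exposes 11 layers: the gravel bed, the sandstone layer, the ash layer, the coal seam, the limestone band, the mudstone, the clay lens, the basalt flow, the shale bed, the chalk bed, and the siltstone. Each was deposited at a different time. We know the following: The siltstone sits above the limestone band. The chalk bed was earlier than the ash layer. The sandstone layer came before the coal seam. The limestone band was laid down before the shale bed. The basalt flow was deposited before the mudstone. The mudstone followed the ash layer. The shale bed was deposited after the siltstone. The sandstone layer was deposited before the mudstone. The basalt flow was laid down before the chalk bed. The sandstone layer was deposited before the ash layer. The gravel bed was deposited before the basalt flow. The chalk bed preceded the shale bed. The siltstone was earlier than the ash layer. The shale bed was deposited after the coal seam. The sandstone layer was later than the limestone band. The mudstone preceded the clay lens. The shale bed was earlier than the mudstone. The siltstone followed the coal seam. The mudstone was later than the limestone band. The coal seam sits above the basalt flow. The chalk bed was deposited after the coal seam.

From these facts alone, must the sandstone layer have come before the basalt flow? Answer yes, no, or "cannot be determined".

cannot be determined

No chain of stated constraints runs from the sandstone layer to the basalt flow, and none runs from the basalt flow to the sandstone layer either.
So the relative order of the sandstone layer and the basalt flow is not fixed by the given facts.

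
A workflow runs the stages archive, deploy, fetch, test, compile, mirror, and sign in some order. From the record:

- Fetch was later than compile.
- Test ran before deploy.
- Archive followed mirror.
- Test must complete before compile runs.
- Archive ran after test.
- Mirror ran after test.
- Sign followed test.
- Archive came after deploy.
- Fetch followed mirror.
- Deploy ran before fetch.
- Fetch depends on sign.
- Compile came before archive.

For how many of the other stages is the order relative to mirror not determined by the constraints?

3

Forced before mirror: test; forced after mirror: archive and fetch.
That leaves compile, deploy, and sign with no forced order relative to mirror — 3.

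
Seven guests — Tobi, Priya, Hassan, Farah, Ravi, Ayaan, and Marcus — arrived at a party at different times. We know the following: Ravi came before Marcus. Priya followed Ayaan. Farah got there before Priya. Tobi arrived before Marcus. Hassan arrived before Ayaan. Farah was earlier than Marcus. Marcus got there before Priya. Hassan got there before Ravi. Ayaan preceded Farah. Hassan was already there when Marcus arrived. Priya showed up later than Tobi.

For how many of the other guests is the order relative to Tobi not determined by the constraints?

4

Forced after Tobi: Marcus and Priya.
That leaves Ayaan, Farah, Hassan, and Ravi with no forced order relative to Tobi — 4.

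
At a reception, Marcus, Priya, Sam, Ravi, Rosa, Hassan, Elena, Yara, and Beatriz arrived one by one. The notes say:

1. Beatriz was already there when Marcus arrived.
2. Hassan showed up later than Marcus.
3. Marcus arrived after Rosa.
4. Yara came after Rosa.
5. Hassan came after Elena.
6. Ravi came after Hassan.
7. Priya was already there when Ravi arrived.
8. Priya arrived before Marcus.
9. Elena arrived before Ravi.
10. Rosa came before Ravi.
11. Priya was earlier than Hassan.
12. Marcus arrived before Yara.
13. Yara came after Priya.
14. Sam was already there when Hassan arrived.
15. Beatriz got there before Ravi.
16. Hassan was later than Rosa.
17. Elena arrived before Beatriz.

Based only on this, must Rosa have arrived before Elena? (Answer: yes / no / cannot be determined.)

No chain of stated constraints runs from Rosa to Elena, and none runs from Elena to Rosa either.
So the relative order of Rosa and Elena is not fixed by the given facts.

cannot be determined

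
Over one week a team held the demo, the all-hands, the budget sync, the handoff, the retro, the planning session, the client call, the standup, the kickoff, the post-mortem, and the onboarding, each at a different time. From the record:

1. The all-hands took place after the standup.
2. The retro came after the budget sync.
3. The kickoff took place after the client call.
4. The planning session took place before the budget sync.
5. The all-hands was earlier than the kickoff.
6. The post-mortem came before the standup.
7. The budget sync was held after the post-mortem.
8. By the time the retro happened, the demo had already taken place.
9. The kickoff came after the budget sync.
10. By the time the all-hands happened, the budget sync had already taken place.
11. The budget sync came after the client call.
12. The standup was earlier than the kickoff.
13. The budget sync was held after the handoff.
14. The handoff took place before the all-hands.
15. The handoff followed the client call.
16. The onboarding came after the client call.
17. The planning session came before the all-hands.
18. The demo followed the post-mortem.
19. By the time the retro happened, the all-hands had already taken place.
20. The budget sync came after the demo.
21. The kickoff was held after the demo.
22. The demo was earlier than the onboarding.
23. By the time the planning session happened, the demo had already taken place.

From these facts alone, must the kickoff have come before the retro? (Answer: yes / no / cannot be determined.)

No chain of stated constraints runs from the kickoff to the retro, and none runs from the retro to the kickoff either.
So the relative order of the kickoff and the retro is not fixed by the given facts.

cannot be determined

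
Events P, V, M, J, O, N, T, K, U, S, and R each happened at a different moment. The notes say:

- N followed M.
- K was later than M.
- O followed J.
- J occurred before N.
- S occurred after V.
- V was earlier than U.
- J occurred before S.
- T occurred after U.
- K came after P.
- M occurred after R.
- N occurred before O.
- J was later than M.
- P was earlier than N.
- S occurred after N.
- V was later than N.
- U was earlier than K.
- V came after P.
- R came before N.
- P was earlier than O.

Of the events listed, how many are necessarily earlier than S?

Directly stated before S: J, N, and V.
M reaches S via M → J → S.
P reaches S via P → N → S.
R reaches S via R → N → S.
That's J, M, N, P, R, and V — 6 in all.

6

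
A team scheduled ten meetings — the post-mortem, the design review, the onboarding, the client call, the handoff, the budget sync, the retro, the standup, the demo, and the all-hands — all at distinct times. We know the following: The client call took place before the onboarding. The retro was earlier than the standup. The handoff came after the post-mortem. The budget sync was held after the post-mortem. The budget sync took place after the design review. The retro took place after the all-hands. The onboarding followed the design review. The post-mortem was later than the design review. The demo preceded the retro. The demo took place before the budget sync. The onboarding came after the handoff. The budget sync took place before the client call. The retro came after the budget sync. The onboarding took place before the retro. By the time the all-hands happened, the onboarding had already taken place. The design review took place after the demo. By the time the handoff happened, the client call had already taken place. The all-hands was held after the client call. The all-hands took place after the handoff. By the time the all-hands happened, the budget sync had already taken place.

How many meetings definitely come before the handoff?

5

Directly stated before the handoff: the client call and the post-mortem.
The budget sync reaches the handoff via the budget sync → the client call → the handoff.
The demo reaches the handoff via the demo → the budget sync → the client call → the handoff.
The design review reaches the handoff via the design review → the post-mortem → the handoff.
No chain forces the standup (or any of the others) ahead of the handoff.
That's the budget sync, the client call, the demo, the design review, and the post-mortem — 5 in all.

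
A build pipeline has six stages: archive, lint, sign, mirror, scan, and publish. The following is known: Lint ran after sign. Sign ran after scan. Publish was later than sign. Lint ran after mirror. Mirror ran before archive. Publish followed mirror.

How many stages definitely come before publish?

3

Directly stated before publish: mirror and sign.
Scan reaches publish via scan → sign → publish.
No chain forces lint (or any of the others) ahead of publish.
That's mirror, scan, and sign — 3 in all.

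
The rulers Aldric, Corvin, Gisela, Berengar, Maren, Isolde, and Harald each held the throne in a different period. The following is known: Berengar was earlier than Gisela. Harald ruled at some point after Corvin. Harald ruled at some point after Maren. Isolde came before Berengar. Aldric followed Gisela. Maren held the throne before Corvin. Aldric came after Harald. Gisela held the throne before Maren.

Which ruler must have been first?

Isolde has a chain of constraints placing them before every other ruler, so Isolde must be first.

Isolde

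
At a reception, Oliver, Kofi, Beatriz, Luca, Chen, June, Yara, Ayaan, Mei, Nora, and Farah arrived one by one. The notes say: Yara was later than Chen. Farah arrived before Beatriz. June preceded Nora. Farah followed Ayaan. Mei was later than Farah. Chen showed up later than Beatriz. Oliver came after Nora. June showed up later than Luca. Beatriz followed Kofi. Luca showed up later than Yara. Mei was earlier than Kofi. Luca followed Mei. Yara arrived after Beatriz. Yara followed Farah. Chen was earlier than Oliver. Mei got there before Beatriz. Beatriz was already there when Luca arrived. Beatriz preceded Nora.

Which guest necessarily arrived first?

Ayaan

Ayaan has a chain of constraints placing them before every other guest, so Ayaan must be first.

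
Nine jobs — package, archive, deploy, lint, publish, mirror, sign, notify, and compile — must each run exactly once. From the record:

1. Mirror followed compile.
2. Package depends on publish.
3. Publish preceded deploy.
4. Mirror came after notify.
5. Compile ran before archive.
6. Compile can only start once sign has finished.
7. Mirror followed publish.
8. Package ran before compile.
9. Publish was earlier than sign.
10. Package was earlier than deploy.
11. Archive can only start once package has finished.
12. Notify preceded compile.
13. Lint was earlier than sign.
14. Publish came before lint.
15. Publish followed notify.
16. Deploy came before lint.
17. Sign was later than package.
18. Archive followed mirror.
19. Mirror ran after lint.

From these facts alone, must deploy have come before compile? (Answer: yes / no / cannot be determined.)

yes

Chain the constraints: deploy → lint → sign → compile. Each link is directly stated, so deploy comes before compile.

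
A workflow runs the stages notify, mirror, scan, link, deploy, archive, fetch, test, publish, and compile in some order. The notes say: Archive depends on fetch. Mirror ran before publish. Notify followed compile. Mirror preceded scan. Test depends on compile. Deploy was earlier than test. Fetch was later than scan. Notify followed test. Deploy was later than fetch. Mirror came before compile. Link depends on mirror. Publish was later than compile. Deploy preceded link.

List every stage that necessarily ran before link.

deploy, fetch, mirror, scan

Directly stated before link: deploy and mirror.
Fetch reaches link via fetch → deploy → link.
Scan reaches link via scan → fetch → deploy → link.
No chain forces notify (or any of the others) ahead of link.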